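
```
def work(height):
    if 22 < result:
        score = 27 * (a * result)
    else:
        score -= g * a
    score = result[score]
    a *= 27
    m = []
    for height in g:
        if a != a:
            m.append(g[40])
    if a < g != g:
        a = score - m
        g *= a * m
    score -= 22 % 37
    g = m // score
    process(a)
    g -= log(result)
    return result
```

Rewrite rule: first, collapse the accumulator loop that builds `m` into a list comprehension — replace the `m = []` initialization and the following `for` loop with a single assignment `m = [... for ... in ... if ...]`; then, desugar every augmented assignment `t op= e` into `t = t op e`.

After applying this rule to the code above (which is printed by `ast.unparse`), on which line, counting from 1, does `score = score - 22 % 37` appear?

Transformed code:
def work(height):
    if 22 < result:
        score = 27 * (a * result)
    else:
        score = score - g * a
    score = result[score]
    a = a * 27
    m = [g[40] for height in g if a != a]
    if a < g != g:
        a = score - m
        g = g * (a * m)
    score = score - 22 % 37
    g = m // score
    process(a)
    g = g - log(result)
    return result

12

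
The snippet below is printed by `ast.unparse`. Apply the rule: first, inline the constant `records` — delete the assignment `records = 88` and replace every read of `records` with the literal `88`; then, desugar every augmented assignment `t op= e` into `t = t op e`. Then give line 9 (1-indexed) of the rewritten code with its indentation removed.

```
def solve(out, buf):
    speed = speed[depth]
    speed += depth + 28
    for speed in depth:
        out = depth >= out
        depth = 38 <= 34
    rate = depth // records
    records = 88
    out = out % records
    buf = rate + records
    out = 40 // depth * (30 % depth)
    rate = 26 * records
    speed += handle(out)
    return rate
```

Transformed code:
def solve(out, buf):
    speed = speed[depth]
    speed = speed + (depth + 28)
    for speed in depth:
        out = depth >= out
        depth = 38 <= 34
    rate = depth // 88
    out = out % 88
    buf = rate + 88
    out = 40 // depth * (30 % depth)
    rate = 26 * 88
    speed = speed + handle(out)
    return rate

buf = rate + 88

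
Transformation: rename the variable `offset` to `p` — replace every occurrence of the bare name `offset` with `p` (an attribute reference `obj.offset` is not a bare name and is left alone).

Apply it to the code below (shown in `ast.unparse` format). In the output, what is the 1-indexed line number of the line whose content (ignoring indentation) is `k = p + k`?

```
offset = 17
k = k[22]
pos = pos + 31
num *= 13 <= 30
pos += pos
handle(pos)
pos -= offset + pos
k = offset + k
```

8

Transformed code:
p = 17
k = k[22]
pos = pos + 31
num *= 13 <= 30
pos += pos
handle(pos)
pos -= p + pos
k = p + k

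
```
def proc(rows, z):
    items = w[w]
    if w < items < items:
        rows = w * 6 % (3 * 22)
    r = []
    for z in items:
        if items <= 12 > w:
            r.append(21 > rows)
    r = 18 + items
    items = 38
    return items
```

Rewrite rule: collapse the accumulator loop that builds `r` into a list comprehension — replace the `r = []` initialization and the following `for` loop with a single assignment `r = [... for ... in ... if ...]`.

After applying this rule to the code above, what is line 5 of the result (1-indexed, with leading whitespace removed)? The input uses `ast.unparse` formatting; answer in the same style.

r = [21 > rows for z in items if items <= 12 > w]

Transformed code:
def proc(rows, z):
    items = w[w]
    if w < items < items:
        rows = w * 6 % (3 * 22)
    r = [21 > rows for z in items if items <= 12 > w]
    r = 18 + items
    items = 38
    return items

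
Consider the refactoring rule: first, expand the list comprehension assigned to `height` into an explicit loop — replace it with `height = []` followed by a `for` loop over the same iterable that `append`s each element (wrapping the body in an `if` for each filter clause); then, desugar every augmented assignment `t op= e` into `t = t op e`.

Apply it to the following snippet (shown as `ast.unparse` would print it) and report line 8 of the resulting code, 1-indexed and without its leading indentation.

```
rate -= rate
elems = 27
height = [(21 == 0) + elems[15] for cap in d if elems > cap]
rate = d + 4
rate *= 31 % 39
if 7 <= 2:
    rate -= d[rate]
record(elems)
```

rate = rate * (31 % 39)

Transformed code:
rate = rate - rate
elems = 27
height = []
for cap in d:
    if elems > cap:
        height.append((21 == 0) + elems[15])
rate = d + 4
rate = rate * (31 % 39)
if 7 <= 2:
    rate = rate - d[rate]
record(elems)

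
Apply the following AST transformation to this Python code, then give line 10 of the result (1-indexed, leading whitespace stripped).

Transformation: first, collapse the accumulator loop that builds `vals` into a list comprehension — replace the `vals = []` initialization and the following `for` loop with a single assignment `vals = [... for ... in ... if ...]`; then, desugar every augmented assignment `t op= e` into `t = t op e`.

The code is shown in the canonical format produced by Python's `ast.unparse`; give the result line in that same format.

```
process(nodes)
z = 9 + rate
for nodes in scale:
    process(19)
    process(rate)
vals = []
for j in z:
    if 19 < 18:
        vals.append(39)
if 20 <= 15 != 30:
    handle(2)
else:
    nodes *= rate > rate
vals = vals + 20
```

Transformed code:
process(nodes)
z = 9 + rate
for nodes in scale:
    process(19)
    process(rate)
vals = [39 for j in z if 19 < 18]
if 20 <= 15 != 30:
    handle(2)
else:
    nodes = nodes * (rate > rate)
vals = vals + 20

nodes = nodes * (rate > rate)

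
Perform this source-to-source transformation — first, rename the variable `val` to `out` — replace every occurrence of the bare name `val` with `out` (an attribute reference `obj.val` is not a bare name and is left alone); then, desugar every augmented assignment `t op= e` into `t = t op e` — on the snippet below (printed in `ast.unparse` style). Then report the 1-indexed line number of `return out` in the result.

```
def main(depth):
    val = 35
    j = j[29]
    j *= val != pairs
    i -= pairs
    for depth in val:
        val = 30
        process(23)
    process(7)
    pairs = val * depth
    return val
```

11

Transformed code:
def main(depth):
    out = 35
    j = j[29]
    j = j * (out != pairs)
    i = i - pairs
    for depth in out:
        out = 30
        process(23)
    process(7)
    pairs = out * depth
    return out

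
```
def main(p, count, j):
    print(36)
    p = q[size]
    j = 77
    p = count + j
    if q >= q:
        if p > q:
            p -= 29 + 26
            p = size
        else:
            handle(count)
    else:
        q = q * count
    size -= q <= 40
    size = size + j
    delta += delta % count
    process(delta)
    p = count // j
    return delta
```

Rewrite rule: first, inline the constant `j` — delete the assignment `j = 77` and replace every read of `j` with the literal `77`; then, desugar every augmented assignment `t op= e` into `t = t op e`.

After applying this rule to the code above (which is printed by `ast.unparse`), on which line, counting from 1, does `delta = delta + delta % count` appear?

Transformed code:
def main(p, count, j):
    print(36)
    p = q[size]
    p = count + 77
    if q >= q:
        if p > q:
            p = p - (29 + 26)
            p = size
        else:
            handle(count)
    else:
        q = q * count
    size = size - (q <= 40)
    size = size + 77
    delta = delta + delta % count
    process(delta)
    p = count // 77
    return delta

15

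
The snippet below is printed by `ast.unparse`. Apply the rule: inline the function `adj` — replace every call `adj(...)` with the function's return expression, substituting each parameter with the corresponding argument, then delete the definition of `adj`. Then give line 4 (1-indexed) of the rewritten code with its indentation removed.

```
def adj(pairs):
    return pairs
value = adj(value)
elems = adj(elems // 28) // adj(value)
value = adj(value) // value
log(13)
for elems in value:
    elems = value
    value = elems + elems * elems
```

log(13)

Transformed code:
value = value
elems = elems // 28 // value
value = value // value
log(13)
for elems in value:
    elems = value
    value = elems + elems * elems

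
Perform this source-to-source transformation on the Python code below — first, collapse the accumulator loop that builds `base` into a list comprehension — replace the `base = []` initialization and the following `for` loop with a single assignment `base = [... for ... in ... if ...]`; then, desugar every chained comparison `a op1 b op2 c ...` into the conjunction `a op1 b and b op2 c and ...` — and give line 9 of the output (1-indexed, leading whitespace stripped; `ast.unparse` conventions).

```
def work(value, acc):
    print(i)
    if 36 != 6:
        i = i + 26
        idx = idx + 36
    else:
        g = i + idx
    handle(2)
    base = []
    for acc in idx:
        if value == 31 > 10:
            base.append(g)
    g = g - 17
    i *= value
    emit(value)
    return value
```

Transformed code:
def work(value, acc):
    print(i)
    if 36 != 6:
        i = i + 26
        idx = idx + 36
    else:
        g = i + idx
    handle(2)
    base = [g for acc in idx if value == 31 and 31 > 10]
    g = g - 17
    i *= value
    emit(value)
    return value

base = [g for acc in idx if value == 31 and 31 > 10]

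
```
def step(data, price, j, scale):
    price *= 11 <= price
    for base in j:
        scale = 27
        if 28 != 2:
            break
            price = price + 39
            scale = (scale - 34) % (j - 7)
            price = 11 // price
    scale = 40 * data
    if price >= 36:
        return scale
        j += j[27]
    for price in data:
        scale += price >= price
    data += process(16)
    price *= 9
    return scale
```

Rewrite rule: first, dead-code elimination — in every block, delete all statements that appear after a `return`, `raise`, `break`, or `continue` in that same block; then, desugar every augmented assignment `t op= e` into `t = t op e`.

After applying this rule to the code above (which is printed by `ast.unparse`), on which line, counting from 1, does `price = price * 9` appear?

Transformed code:
def step(data, price, j, scale):
    price = price * (11 <= price)
    for base in j:
        scale = 27
        if 28 != 2:
            break
    scale = 40 * data
    if price >= 36:
        return scale
    for price in data:
        scale = scale + (price >= price)
    data = data + process(16)
    price = price * 9
    return scale

13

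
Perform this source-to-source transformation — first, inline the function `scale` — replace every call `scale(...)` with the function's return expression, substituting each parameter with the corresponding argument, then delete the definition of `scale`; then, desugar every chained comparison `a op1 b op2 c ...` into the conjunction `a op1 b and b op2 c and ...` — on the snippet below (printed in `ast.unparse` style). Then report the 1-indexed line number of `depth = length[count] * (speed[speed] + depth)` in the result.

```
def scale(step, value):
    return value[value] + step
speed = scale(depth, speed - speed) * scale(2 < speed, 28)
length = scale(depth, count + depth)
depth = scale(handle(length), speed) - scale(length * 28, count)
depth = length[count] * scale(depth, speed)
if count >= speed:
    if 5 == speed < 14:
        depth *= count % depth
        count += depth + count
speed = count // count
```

Transformed code:
speed = ((speed - speed)[speed - speed] + depth) * (28[28] + (2 < speed))
length = (count + depth)[count + depth] + depth
depth = speed[speed] + handle(length) - (count[count] + length * 28)
depth = length[count] * (speed[speed] + depth)
if count >= speed:
    if 5 == speed and speed < 14:
        depth *= count % depth
        count += depth + count
speed = count // count

4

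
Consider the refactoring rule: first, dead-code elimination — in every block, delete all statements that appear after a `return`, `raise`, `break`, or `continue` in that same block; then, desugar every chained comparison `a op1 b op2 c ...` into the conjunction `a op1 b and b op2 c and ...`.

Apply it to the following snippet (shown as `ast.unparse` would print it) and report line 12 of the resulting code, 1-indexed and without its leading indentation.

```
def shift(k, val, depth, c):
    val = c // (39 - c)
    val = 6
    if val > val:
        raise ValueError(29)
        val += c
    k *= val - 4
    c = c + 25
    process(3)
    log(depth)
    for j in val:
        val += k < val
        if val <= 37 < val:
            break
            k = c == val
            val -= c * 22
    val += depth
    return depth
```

Transformed code:
def shift(k, val, depth, c):
    val = c // (39 - c)
    val = 6
    if val > val:
        raise ValueError(29)
    k *= val - 4
    c = c + 25
    process(3)
    log(depth)
    for j in val:
        val += k < val
        if val <= 37 and 37 < val:
            break
    val += depth
    return depth

if val <= 37 and 37 < val:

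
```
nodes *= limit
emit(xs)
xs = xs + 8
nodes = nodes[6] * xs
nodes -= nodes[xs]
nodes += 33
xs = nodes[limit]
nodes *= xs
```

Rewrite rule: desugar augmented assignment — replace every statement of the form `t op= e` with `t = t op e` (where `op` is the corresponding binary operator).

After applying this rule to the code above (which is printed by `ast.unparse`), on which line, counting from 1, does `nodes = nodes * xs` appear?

8

Transformed code:
nodes = nodes * limit
emit(xs)
xs = xs + 8
nodes = nodes[6] * xs
nodes = nodes - nodes[xs]
nodes = nodes + 33
xs = nodes[limit]
nodes = nodes * xs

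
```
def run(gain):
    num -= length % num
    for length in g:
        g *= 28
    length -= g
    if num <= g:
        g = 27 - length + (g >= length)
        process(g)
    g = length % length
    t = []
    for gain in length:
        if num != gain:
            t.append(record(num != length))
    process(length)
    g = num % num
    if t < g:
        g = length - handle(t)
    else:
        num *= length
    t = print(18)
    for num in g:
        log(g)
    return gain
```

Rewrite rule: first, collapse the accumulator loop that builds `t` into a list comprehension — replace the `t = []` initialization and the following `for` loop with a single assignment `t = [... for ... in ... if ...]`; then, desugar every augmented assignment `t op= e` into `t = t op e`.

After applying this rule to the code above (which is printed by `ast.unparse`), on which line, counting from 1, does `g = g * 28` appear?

Transformed code:
def run(gain):
    num = num - length % num
    for length in g:
        g = g * 28
    length = length - g
    if num <= g:
        g = 27 - length + (g >= length)
        process(g)
    g = length % length
    t = [record(num != length) for gain in length if num != gain]
    process(length)
    g = num % num
    if t < g:
        g = length - handle(t)
    else:
        num = num * length
    t = print(18)
    for num in g:
        log(g)
    return gain

4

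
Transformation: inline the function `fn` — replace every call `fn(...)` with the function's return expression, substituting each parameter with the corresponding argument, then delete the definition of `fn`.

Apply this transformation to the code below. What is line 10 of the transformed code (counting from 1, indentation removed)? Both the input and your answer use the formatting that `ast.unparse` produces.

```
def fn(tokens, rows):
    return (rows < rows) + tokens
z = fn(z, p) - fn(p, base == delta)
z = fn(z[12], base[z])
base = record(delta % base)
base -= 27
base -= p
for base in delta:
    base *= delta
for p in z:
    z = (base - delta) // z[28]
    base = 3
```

Transformed code:
z = (p < p) + z - (((base == delta) < (base == delta)) + p)
z = (base[z] < base[z]) + z[12]
base = record(delta % base)
base -= 27
base -= p
for base in delta:
    base *= delta
for p in z:
    z = (base - delta) // z[28]
    base = 3

base = 3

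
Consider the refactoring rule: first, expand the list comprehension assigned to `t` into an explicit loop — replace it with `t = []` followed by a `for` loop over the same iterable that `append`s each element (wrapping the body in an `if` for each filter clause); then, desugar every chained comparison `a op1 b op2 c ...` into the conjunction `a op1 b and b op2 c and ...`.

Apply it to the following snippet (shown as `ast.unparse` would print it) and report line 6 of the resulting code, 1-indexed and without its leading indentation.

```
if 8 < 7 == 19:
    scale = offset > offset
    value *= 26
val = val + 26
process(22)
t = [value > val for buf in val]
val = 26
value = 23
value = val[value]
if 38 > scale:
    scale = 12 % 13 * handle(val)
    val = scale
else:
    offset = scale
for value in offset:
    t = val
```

t = []

Transformed code:
if 8 < 7 and 7 == 19:
    scale = offset > offset
    value *= 26
val = val + 26
process(22)
t = []
for buf in val:
    t.append(value > val)
val = 26
value = 23
value = val[value]
if 38 > scale:
    scale = 12 % 13 * handle(val)
    val = scale
else:
    offset = scale
for value in offset:
    t = val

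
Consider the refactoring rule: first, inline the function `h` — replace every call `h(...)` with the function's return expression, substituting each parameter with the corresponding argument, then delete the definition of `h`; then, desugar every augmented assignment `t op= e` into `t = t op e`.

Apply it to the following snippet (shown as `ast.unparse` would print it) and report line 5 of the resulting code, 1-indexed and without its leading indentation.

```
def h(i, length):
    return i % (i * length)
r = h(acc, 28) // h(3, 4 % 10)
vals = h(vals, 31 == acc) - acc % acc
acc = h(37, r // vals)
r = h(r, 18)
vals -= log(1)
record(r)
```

vals = vals - log(1)

Transformed code:
r = acc % (acc * 28) // (3 % (3 * (4 % 10)))
vals = vals % (vals * (31 == acc)) - acc % acc
acc = 37 % (37 * (r // vals))
r = r % (r * 18)
vals = vals - log(1)
record(r)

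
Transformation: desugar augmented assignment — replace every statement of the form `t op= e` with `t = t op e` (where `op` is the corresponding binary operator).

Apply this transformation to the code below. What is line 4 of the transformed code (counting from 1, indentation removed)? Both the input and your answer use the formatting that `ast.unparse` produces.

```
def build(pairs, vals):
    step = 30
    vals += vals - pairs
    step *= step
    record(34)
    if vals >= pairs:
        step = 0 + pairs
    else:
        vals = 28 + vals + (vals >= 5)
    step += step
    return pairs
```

step = step * step

Transformed code:
def build(pairs, vals):
    step = 30
    vals = vals + (vals - pairs)
    step = step * step
    record(34)
    if vals >= pairs:
        step = 0 + pairs
    else:
        vals = 28 + vals + (vals >= 5)
    step = step + step
    return pairs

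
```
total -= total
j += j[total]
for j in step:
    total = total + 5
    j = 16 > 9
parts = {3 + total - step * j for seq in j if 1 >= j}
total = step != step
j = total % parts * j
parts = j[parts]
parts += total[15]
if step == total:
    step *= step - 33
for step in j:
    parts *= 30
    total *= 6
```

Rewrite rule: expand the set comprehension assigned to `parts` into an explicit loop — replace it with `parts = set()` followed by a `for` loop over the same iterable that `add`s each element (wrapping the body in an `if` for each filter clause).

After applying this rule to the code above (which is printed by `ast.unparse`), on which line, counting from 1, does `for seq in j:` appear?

Transformed code:
total -= total
j += j[total]
for j in step:
    total = total + 5
    j = 16 > 9
parts = set()
for seq in j:
    if 1 >= j:
        parts.add(3 + total - step * j)
total = step != step
j = total % parts * j
parts = j[parts]
parts += total[15]
if step == total:
    step *= step - 33
for step in j:
    parts *= 30
    total *= 6

7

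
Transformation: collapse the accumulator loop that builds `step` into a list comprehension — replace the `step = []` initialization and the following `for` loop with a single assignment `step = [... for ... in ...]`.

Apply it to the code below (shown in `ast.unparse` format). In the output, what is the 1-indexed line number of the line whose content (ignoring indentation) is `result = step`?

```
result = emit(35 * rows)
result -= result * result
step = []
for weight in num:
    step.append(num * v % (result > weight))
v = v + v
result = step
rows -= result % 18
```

5

Transformed code:
result = emit(35 * rows)
result -= result * result
step = [num * v % (result > weight) for weight in num]
v = v + v
result = step
rows -= result % 18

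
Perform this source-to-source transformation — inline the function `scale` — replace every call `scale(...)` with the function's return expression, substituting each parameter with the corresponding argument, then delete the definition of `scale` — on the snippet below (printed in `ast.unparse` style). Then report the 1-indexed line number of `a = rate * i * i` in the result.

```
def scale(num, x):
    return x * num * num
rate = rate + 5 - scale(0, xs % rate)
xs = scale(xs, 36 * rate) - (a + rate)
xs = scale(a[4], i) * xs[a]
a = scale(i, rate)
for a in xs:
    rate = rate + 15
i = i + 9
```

Transformed code:
rate = rate + 5 - xs % rate * 0 * 0
xs = 36 * rate * xs * xs - (a + rate)
xs = i * a[4] * a[4] * xs[a]
a = rate * i * i
for a in xs:
    rate = rate + 15
i = i + 9

4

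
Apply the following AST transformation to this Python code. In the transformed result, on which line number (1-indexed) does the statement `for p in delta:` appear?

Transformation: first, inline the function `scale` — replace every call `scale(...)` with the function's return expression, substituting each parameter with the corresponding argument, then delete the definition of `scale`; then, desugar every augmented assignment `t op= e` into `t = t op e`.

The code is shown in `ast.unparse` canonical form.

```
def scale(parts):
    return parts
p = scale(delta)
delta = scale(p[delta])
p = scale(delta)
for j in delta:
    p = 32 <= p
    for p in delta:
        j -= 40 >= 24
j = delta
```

6

Transformed code:
p = delta
delta = p[delta]
p = delta
for j in delta:
    p = 32 <= p
    for p in delta:
        j = j - (40 >= 24)
j = delta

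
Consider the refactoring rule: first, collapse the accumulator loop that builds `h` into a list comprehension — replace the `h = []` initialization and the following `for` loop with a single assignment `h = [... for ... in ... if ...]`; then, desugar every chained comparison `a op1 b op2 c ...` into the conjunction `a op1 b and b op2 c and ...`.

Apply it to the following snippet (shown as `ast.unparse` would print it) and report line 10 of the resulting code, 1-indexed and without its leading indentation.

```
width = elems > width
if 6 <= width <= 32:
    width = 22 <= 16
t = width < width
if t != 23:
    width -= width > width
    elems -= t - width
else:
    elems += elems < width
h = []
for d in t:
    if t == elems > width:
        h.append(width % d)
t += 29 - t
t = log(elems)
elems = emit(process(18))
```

h = [width % d for d in t if t == elems and elems > width]

Transformed code:
width = elems > width
if 6 <= width and width <= 32:
    width = 22 <= 16
t = width < width
if t != 23:
    width -= width > width
    elems -= t - width
else:
    elems += elems < width
h = [width % d for d in t if t == elems and elems > width]
t += 29 - t
t = log(elems)
elems = emit(process(18))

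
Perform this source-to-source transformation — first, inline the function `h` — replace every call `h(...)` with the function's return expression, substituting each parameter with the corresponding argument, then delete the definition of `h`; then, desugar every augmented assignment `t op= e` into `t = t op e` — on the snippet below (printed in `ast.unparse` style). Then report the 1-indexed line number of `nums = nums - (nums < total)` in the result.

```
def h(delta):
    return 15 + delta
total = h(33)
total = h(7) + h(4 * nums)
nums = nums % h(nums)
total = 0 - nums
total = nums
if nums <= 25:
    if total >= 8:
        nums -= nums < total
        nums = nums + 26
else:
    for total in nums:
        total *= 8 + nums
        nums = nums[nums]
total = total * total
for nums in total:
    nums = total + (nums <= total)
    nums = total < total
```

8

Transformed code:
total = 15 + 33
total = 15 + 7 + (15 + 4 * nums)
nums = nums % (15 + nums)
total = 0 - nums
total = nums
if nums <= 25:
    if total >= 8:
        nums = nums - (nums < total)
        nums = nums + 26
else:
    for total in nums:
        total = total * (8 + nums)
        nums = nums[nums]
total = total * total
for nums in total:
    nums = total + (nums <= total)
    nums = total < total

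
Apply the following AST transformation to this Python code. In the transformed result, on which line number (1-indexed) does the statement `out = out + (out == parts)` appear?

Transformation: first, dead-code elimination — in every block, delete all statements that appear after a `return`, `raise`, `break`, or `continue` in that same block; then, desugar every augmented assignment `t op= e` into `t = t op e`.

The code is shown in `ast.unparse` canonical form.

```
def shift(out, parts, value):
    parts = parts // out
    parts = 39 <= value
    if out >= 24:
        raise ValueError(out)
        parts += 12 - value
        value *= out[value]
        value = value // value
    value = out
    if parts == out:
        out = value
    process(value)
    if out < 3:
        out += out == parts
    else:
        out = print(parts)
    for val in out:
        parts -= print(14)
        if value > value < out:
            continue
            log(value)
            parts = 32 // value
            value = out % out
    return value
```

Transformed code:
def shift(out, parts, value):
    parts = parts // out
    parts = 39 <= value
    if out >= 24:
        raise ValueError(out)
    value = out
    if parts == out:
        out = value
    process(value)
    if out < 3:
        out = out + (out == parts)
    else:
        out = print(parts)
    for val in out:
        parts = parts - print(14)
        if value > value < out:
            continue
    return value

11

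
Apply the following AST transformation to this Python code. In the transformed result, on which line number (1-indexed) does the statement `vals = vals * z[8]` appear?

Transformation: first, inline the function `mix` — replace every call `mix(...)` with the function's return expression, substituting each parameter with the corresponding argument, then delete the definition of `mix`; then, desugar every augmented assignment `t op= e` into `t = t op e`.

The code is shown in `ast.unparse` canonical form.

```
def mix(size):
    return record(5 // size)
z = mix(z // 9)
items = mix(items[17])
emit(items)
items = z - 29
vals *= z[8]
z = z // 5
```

5

Transformed code:
z = record(5 // (z // 9))
items = record(5 // items[17])
emit(items)
items = z - 29
vals = vals * z[8]
z = z // 5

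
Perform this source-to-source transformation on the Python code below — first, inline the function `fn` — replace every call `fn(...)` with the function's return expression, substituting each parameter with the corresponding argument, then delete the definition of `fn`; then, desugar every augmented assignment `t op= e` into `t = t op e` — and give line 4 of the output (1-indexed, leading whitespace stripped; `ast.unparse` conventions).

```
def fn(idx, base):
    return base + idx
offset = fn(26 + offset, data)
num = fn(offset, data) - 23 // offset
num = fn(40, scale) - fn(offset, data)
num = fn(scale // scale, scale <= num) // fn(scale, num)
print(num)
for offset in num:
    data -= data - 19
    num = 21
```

num = ((scale <= num) + scale // scale) // (num + scale)

Transformed code:
offset = data + (26 + offset)
num = data + offset - 23 // offset
num = scale + 40 - (data + offset)
num = ((scale <= num) + scale // scale) // (num + scale)
print(num)
for offset in num:
    data = data - (data - 19)
    num = 21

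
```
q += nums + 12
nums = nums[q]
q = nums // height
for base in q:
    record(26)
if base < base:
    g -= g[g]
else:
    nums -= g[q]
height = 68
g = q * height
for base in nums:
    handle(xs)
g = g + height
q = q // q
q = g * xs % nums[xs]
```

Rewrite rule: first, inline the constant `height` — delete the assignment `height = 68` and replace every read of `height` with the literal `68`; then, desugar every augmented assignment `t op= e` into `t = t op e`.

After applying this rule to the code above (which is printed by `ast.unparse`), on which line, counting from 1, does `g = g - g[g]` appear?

7

Transformed code:
q = q + (nums + 12)
nums = nums[q]
q = nums // 68
for base in q:
    record(26)
if base < base:
    g = g - g[g]
else:
    nums = nums - g[q]
g = q * 68
for base in nums:
    handle(xs)
g = g + 68
q = q // q
q = g * xs % nums[xs]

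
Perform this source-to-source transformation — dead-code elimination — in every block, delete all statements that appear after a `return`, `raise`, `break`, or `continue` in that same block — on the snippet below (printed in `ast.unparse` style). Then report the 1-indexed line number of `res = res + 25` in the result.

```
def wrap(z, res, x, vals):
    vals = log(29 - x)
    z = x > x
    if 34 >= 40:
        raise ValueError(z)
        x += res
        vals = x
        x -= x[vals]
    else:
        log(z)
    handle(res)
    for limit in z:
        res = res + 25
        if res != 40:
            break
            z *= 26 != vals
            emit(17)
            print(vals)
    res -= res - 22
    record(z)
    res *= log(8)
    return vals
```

10

Transformed code:
def wrap(z, res, x, vals):
    vals = log(29 - x)
    z = x > x
    if 34 >= 40:
        raise ValueError(z)
    else:
        log(z)
    handle(res)
    for limit in z:
        res = res + 25
        if res != 40:
            break
    res -= res - 22
    record(z)
    res *= log(8)
    return vals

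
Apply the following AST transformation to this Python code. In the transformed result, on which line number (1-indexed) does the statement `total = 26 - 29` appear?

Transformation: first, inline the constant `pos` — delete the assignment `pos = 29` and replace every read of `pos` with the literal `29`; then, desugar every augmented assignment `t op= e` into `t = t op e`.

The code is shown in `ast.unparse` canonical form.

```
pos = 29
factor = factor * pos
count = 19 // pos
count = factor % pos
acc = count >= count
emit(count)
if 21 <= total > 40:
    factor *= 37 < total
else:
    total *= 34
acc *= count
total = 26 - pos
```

11

Transformed code:
factor = factor * 29
count = 19 // 29
count = factor % 29
acc = count >= count
emit(count)
if 21 <= total > 40:
    factor = factor * (37 < total)
else:
    total = total * 34
acc = acc * count
total = 26 - 29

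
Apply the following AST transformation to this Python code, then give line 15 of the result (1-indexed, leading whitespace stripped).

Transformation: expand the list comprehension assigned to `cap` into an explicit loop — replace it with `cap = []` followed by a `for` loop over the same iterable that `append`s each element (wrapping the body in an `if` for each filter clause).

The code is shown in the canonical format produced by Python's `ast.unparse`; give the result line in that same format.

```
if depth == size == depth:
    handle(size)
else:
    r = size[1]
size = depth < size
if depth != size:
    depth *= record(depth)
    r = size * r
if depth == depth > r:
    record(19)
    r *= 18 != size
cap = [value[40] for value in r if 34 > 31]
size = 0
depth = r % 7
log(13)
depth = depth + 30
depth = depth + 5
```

cap.append(value[40])

Transformed code:
if depth == size == depth:
    handle(size)
else:
    r = size[1]
size = depth < size
if depth != size:
    depth *= record(depth)
    r = size * r
if depth == depth > r:
    record(19)
    r *= 18 != size
cap = []
for value in r:
    if 34 > 31:
        cap.append(value[40])
size = 0
depth = r % 7
log(13)
depth = depth + 30
depth = depth + 5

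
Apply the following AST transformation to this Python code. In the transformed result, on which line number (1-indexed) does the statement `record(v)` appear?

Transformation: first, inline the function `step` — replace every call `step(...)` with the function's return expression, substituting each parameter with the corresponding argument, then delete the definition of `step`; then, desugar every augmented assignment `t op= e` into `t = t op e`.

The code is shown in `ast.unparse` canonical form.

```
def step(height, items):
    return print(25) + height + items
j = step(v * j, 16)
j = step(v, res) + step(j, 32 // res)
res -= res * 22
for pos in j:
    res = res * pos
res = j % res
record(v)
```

7

Transformed code:
j = print(25) + v * j + 16
j = print(25) + v + res + (print(25) + j + 32 // res)
res = res - res * 22
for pos in j:
    res = res * pos
res = j % res
record(v)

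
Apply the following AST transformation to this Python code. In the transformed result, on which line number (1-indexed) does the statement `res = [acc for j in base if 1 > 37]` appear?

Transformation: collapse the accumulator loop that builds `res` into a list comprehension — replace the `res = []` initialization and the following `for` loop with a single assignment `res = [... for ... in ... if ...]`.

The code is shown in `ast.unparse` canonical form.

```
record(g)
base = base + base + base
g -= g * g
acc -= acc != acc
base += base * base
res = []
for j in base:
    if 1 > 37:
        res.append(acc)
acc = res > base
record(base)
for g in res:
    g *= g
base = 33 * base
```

6

Transformed code:
record(g)
base = base + base + base
g -= g * g
acc -= acc != acc
base += base * base
res = [acc for j in base if 1 > 37]
acc = res > base
record(base)
for g in res:
    g *= g
base = 33 * base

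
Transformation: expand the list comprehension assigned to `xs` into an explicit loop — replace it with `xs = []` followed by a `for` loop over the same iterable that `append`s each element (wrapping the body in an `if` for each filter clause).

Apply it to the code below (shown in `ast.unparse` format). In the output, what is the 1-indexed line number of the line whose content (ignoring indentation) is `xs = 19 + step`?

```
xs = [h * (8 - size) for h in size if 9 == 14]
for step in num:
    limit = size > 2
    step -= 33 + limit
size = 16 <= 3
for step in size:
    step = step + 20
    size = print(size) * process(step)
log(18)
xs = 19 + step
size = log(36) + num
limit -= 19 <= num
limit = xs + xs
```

13

Transformed code:
xs = []
for h in size:
    if 9 == 14:
        xs.append(h * (8 - size))
for step in num:
    limit = size > 2
    step -= 33 + limit
size = 16 <= 3
for step in size:
    step = step + 20
    size = print(size) * process(step)
log(18)
xs = 19 + step
size = log(36) + num
limit -= 19 <= num
limit = xs + xs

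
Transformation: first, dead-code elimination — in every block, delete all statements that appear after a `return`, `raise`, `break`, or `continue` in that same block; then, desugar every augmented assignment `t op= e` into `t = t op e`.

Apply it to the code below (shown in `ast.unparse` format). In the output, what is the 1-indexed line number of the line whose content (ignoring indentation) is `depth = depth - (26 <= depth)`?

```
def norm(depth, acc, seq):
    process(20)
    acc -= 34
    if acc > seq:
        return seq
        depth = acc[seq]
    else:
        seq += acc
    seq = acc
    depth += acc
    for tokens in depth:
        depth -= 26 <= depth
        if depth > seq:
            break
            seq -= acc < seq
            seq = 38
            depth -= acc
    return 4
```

Transformed code:
def norm(depth, acc, seq):
    process(20)
    acc = acc - 34
    if acc > seq:
        return seq
    else:
        seq = seq + acc
    seq = acc
    depth = depth + acc
    for tokens in depth:
        depth = depth - (26 <= depth)
        if depth > seq:
            break
    return 4

11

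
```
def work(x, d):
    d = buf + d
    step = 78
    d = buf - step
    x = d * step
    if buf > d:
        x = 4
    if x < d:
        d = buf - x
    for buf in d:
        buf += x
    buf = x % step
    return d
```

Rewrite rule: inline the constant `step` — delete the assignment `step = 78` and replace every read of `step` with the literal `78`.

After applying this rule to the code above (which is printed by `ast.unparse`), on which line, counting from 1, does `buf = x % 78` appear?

11

Transformed code:
def work(x, d):
    d = buf + d
    d = buf - 78
    x = d * 78
    if buf > d:
        x = 4
    if x < d:
        d = buf - x
    for buf in d:
        buf += x
    buf = x % 78
    return d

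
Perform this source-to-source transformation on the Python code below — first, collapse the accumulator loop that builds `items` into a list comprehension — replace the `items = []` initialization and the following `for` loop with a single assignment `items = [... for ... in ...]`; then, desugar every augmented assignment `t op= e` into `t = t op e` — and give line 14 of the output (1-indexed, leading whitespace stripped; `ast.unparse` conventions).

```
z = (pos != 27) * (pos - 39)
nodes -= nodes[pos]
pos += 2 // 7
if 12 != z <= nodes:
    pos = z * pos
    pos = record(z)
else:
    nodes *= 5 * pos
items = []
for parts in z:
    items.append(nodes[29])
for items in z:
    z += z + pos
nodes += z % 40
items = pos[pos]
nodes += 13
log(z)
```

Transformed code:
z = (pos != 27) * (pos - 39)
nodes = nodes - nodes[pos]
pos = pos + 2 // 7
if 12 != z <= nodes:
    pos = z * pos
    pos = record(z)
else:
    nodes = nodes * (5 * pos)
items = [nodes[29] for parts in z]
for items in z:
    z = z + (z + pos)
nodes = nodes + z % 40
items = pos[pos]
nodes = nodes + 13
log(z)

nodes = nodes + 13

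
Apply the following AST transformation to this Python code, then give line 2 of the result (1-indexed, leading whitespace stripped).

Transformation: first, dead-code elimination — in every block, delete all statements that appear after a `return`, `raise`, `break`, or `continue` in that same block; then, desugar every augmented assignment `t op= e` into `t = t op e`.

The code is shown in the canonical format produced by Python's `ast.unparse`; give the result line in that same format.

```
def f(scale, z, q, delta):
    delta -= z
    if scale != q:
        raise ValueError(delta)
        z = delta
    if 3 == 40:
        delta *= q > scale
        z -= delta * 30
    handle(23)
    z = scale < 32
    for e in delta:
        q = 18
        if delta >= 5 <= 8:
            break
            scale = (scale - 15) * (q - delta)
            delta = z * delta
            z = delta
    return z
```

delta = delta - z

Transformed code:
def f(scale, z, q, delta):
    delta = delta - z
    if scale != q:
        raise ValueError(delta)
    if 3 == 40:
        delta = delta * (q > scale)
        z = z - delta * 30
    handle(23)
    z = scale < 32
    for e in delta:
        q = 18
        if delta >= 5 <= 8:
            break
    return z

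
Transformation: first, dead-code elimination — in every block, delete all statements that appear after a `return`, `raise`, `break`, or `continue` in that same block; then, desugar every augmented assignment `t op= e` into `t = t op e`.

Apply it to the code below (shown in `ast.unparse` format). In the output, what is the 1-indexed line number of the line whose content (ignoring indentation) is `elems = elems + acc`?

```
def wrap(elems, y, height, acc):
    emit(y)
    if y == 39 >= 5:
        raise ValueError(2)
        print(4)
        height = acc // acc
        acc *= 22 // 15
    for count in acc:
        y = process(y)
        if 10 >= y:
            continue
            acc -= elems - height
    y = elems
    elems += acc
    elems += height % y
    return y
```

Transformed code:
def wrap(elems, y, height, acc):
    emit(y)
    if y == 39 >= 5:
        raise ValueError(2)
    for count in acc:
        y = process(y)
        if 10 >= y:
            continue
    y = elems
    elems = elems + acc
    elems = elems + height % y
    return y

10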